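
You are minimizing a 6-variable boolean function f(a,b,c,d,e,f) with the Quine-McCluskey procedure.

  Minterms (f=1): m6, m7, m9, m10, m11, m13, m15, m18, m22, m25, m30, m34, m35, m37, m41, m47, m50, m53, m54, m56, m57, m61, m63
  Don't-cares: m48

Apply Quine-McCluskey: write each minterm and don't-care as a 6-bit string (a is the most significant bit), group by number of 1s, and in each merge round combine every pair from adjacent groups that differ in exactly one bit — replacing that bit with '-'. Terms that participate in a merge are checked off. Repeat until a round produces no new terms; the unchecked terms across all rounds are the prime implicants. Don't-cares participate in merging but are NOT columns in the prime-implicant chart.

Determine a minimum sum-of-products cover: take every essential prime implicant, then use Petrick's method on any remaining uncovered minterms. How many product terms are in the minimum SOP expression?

[col 0] 000110*, 000111*, 001001*, 001010*, 001011*, 001101*, 001111*, 010010*, 010110*, 011001*, 011110*, 100010*, 100011*, 100101*, 101001*, 101111*, 110000*, 110010*, 110101*, 110110*, 111000*, 111001*, 111101*, 111111*
[col 1] -01001*, -01111, -10010*, -10110*, -11001*, 0-0110, 0-1001*, 00-111, 00011-, 001-01*, 001-11*, 0010-1*, 00101-, 0011-1*, 01-110, 010-10*, 1-0010, 1-0101, 1-1001*, 1-1111, 10001-, 11-000, 11-101, 110-10*, 1100-0, 111-01, 11100-, 1111-1
[col 2] --1001, -10-10, 001--1
Prime implicants: --1001, -01111, -10-10, 0-0110, 00-111, 00011-, 001--1, 00101-, 01-110, 1-0010, 1-0101, 1-1111, 10001-, 11-000, 11-101, 1100-0, 111-01, 11100-, 1111-1
PI chart (minterm → PIs covering it):
  6 | 0-0110,00011-
  7 | 00-111,00011-
  9 | --1001,001--1
  10 | 00101-  (sole → essential)
  11 | 001--1,00101-
  13 | 001--1  (sole → essential)
  15 | -01111,00-111,001--1
  18 | -10-10  (sole → essential)
  22 | -10-10,0-0110,01-110
  25 | --1001  (sole → essential)
  30 | 01-110  (sole → essential)
  34 | 1-0010,10001-
  35 | 10001-  (sole → essential)
  37 | 1-0101  (sole → essential)
  41 | --1001  (sole → essential)
  47 | -01111,1-1111
  50 | -10-10,1-0010,1100-0
  53 | 1-0101,11-101
  54 | -10-10  (sole → essential)
  56 | 11-000,11100-
  57 | --1001,111-01,11100-
  61 | 11-101,111-01,1111-1
  63 | 1-1111,1111-1
Essential prime implicants: --1001, -10-10, 001--1, 00101-, 01-110, 1-0101, 10001-
Petrick residual → -01111, 00011-, 11-000, 1111-1
Minimum SOP uses 11 PIs: cd'e'f + b'cdef + bc'ef' + a'b'c'de + a'b'cf + a'b'cd'e + a'bdef' + ac'de'f + ab'c'd'e + abd'e'f' + abcdf

11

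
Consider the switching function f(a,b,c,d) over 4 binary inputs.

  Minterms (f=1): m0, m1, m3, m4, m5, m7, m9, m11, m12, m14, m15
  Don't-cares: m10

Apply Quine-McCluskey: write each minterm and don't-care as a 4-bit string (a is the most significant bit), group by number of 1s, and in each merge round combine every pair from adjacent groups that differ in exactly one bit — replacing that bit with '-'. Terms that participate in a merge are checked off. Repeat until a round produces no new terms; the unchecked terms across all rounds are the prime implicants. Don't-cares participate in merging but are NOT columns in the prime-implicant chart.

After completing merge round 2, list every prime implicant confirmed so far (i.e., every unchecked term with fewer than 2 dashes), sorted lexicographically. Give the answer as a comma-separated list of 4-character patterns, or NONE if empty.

Round 0: 0000✓ 0001✓ 0011✓ 0100✓ 0101✓ 0111✓ 1001✓ 1010✓ 1011✓ 1100✓ 1110✓ 1111✓
Round 1: -001✓ -011✓ -100 -111✓ 0-00✓ 0-01✓ 0-11✓ 00-1✓ 000-✓ 01-1✓ 010-✓ 1-10✓ 1-11✓ 10-1✓ 101-✓ 11-0 111-✓
Round 2: --11 -0-1 0--1 0-0- 1-1-
PIs = {--11, -0-1, -100, 0--1, 0-0-, 1-1-, 11-0}

-100, 11-0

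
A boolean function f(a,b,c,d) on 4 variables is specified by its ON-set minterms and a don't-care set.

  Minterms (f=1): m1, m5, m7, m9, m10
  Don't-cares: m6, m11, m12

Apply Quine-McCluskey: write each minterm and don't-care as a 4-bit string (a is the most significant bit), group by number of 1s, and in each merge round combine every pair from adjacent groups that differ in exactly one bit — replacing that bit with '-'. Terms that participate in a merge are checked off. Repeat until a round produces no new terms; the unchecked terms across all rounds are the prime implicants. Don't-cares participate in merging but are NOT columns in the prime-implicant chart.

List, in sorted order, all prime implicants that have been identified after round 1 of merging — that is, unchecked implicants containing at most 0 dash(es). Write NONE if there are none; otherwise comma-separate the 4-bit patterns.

size-2^0 implicants → 0001(✓)  0101(✓)  0110(✓)  0111(✓)  1001(✓)  1010(✓)  1011(✓)  1100
size-2^1 implicants → -001  0-01  01-1  011-  10-1  101-
Unchecked terms (primes): -001, 0-01, 01-1, 011-, 10-1, 101-, 1100

1100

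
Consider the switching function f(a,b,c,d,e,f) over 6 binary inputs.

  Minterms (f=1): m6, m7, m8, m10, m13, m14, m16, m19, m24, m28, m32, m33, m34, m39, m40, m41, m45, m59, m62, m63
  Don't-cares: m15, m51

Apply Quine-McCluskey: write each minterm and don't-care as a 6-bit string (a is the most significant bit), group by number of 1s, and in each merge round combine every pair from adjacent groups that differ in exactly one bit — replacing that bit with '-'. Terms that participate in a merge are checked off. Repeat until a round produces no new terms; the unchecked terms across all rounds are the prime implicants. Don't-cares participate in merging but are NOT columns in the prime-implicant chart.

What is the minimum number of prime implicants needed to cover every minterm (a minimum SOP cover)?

Round 0: 000110✓ 000111✓ 001000✓ 001010✓ 001101✓ 001110✓ 001111✓ 010000✓ 010011✓ 011000✓ 011100✓ 100000✓ 100001✓ 100010✓ 100111✓ 101000✓ 101001✓ 101101✓ 110011✓ 111011✓ 111110✓ 111111✓
Round 1: -00111 -01000 -01101 -10011 0-1000 00-110✓ 00-111✓ 00011-✓ 001-10 0010-0 0011-1 00111-✓ 01-000 011-00 10-000✓ 10-001✓ 1000-0 10000-✓ 101-01 10100-✓ 11-011 111-11 11111-
Round 2: 00-11- 10-00-
PIs = {-00111, -01000, -01101, -10011, 0-1000, 00-11-, 001-10, 0010-0, 0011-1, 01-000, 011-00, 10-00-, 1000-0, 101-01, 11-011, 111-11, 11111-}
Coverage chart:
  m6: 00-11- ←essential
  m7: -00111,00-11-
  m8: -01000,0-1000,0010-0
  m10: 001-10,0010-0
  m13: -01101,0011-1
  m14: 00-11-,001-10
  m16: 01-000 ←essential
  m19: -10011 ←essential
  m24: 0-1000,01-000,011-00
  m28: 011-00 ←essential
  m32: 10-00-,1000-0
  m33: 10-00- ←essential
  m34: 1000-0 ←essential
  m39: -00111 ←essential
  m40: -01000,10-00-
  m41: 10-00-,101-01
  m45: -01101,101-01
  m59: 11-011,111-11
  m62: 11111- ←essential
  m63: 111-11,11111-
Essential: -00111, -10011, 00-11-, 01-000, 011-00, 10-00-, 1000-0, 11111-
Petrick residual → -01101, 0010-0, 11-011
Min cover (11 terms): b'c'def + b'cde'f + bc'd'ef + a'b'de + a'b'cd'f' + a'bd'e'f' + a'bce'f' + ab'd'e' + ab'c'd'f' + abd'ef + abcde

11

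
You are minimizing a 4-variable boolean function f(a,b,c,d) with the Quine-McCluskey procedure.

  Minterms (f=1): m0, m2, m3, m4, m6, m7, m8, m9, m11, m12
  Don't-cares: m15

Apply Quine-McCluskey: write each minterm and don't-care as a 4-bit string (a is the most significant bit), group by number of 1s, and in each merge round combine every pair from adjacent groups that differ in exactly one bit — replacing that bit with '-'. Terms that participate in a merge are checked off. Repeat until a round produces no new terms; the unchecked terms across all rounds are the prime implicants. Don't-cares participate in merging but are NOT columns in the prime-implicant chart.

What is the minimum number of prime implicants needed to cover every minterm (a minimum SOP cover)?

3

Round 0: 0000✓ 0010✓ 0011✓ 0100✓ 0110✓ 0111✓ 1000✓ 1001✓ 1011✓ 1100✓ 1111✓
Round 1: -000✓ -011✓ -100✓ -111✓ 0-00✓ 0-10✓ 0-11✓ 00-0✓ 001-✓ 01-0✓ 011-✓ 1-00✓ 1-11✓ 10-1 100-
Round 2: --00 --11 0--0 0-1-
PIs = {--00, --11, 0--0, 0-1-, 10-1, 100-}
Coverage chart:
  m0: --00,0--0
  m2: 0--0,0-1-
  m3: --11,0-1-
  m4: --00,0--0
  m6: 0--0,0-1-
  m7: --11,0-1-
  m8: --00,100-
  m9: 10-1,100-
  m11: --11,10-1
  m12: --00 ←essential
Essential: --00
Petrick residual → 0-1-, 10-1
Min cover (3 terms): c'd' + a'c + ab'd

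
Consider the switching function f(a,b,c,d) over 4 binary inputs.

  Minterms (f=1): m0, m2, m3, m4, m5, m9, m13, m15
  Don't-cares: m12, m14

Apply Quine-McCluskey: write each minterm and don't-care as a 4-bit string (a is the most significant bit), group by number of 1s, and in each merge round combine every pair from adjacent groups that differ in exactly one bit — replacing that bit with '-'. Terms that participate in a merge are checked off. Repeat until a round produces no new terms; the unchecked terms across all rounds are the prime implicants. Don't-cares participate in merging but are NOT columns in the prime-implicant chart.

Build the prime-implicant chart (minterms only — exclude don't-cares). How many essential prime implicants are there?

4

Round 0: 0000✓ 0010✓ 0011✓ 0100✓ 0101✓ 1001✓ 1100✓ 1101✓ 1110✓ 1111✓
Round 1: -100✓ -101✓ 0-00 00-0 001- 010-✓ 1-01 11-0✓ 11-1✓ 110-✓ 111-✓
Round 2: -10- 11--
PIs = {-10-, 0-00, 00-0, 001-, 1-01, 11--}
Coverage chart:
  m0: 0-00,00-0
  m2: 00-0,001-
  m3: 001- ←essential
  m4: -10-,0-00
  m5: -10- ←essential
  m9: 1-01 ←essential
  m13: -10-,1-01,11--
  m15: 11-- ←essential
Essential: -10-, 001-, 1-01, 11--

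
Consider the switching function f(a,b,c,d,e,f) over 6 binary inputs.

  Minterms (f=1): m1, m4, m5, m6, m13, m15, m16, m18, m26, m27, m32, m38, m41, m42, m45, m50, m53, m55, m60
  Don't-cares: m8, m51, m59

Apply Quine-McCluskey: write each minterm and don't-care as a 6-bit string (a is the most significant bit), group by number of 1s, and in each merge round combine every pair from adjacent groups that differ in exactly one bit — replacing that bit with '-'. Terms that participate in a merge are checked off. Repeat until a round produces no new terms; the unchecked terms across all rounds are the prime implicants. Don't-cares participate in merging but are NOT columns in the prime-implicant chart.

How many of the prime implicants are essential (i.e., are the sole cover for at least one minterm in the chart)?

[col 0] 000001*, 000100*, 000101*, 000110*, 001000, 001101*, 001111*, 010000*, 010010*, 011010*, 011011*, 100000, 100110*, 101001*, 101010, 101101*, 110010*, 110011*, 110101*, 110111*, 111011*, 111100
[col 1] -00110, -01101, -10010, -11011, 00-101, 000-01, 0001-0, 00010-, 0011-1, 01-010, 0100-0, 01101-, 101-01, 11-011, 110-11, 11001-, 1101-1
Prime implicants: -00110, -01101, -10010, -11011, 00-101, 000-01, 0001-0, 00010-, 001000, 0011-1, 01-010, 0100-0, 01101-, 100000, 101-01, 101010, 11-011, 110-11, 11001-, 1101-1, 111100
PI chart (minterm → PIs covering it):
  1 | 000-01  (sole → essential)
  4 | 0001-0,00010-
  5 | 00-101,000-01,00010-
  6 | -00110,0001-0
  13 | -01101,00-101,0011-1
  15 | 0011-1  (sole → essential)
  16 | 0100-0  (sole → essential)
  18 | -10010,01-010,0100-0
  26 | 01-010,01101-
  27 | -11011,01101-
  32 | 100000  (sole → essential)
  38 | -00110  (sole → essential)
  41 | 101-01  (sole → essential)
  42 | 101010  (sole → essential)
  45 | -01101,101-01
  50 | -10010,11001-
  53 | 1101-1  (sole → essential)
  55 | 110-11,1101-1
  60 | 111100  (sole → essential)
Essential prime implicants: -00110, 000-01, 0011-1, 0100-0, 100000, 101-01, 101010, 1101-1, 111100

9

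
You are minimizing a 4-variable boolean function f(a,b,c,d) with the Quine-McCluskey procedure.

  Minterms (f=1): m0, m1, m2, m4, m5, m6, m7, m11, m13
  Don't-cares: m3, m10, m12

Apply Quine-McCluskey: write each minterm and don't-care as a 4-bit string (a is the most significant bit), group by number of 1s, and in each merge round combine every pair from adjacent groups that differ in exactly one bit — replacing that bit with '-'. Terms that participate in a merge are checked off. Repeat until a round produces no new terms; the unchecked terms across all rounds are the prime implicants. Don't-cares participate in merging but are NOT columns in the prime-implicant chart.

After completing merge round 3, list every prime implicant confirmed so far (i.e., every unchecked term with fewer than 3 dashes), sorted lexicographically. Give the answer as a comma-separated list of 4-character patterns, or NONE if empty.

Round 0: 0000✓ 0001✓ 0010✓ 0011✓ 0100✓ 0101✓ 0110✓ 0111✓ 1010✓ 1011✓ 1100✓ 1101✓
Round 1: -010✓ -011✓ -100✓ -101✓ 0-00✓ 0-01✓ 0-10✓ 0-11✓ 00-0✓ 00-1✓ 000-✓ 001-✓ 01-0✓ 01-1✓ 010-✓ 011-✓ 101-✓ 110-✓
Round 2: -01- -10- 0--0✓ 0--1✓ 0-0-✓ 0-1-✓ 00--✓ 01--✓
Round 3: 0---
PIs = {-01-, -10-, 0---}

-01-, -10-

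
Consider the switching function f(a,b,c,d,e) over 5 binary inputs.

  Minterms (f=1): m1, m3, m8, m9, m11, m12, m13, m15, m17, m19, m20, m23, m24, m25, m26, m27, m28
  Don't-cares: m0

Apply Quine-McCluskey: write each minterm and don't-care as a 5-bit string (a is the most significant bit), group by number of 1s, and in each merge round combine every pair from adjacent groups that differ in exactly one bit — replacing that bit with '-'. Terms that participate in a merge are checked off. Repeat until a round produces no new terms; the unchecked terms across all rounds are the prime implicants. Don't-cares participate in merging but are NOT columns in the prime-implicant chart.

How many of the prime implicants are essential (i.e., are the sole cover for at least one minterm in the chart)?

5

[col 0] 00000*, 00001*, 00011*, 01000*, 01001*, 01011*, 01100*, 01101*, 01111*, 10001*, 10011*, 10100*, 10111*, 11000*, 11001*, 11010*, 11011*, 11100*
[col 1] -0001*, -0011*, -1000*, -1001*, -1011*, -1100*, 0-000*, 0-001*, 0-011*, 000-1*, 0000-*, 01-00*, 01-01*, 01-11*, 010-1*, 0100-*, 011-1*, 0110-*, 1-001*, 1-011*, 1-100, 10-11, 100-1*, 11-00*, 110-0*, 110-1*, 1100-*, 1101-*
[col 2] --001*, --011*, -00-1*, -1-00, -10-1*, -100-, 0-0-1*, 0-00-, 01--1, 01-0-, 1-0-1*, 110--
[col 3] --0-1
Prime implicants: --0-1, -1-00, -100-, 0-00-, 01--1, 01-0-, 1-100, 10-11, 110--
PI chart (minterm → PIs covering it):
  1 | --0-1,0-00-
  3 | --0-1  (sole → essential)
  8 | -1-00,-100-,0-00-,01-0-
  9 | --0-1,-100-,0-00-,01--1,01-0-
  11 | --0-1,01--1
  12 | -1-00,01-0-
  13 | 01--1,01-0-
  15 | 01--1  (sole → essential)
  17 | --0-1  (sole → essential)
  19 | --0-1,10-11
  20 | 1-100  (sole → essential)
  23 | 10-11  (sole → essential)
  24 | -1-00,-100-,110--
  25 | --0-1,-100-,110--
  26 | 110--  (sole → essential)
  27 | --0-1,110--
  28 | -1-00,1-100
Essential prime implicants: --0-1, 01--1, 1-100, 10-11, 110--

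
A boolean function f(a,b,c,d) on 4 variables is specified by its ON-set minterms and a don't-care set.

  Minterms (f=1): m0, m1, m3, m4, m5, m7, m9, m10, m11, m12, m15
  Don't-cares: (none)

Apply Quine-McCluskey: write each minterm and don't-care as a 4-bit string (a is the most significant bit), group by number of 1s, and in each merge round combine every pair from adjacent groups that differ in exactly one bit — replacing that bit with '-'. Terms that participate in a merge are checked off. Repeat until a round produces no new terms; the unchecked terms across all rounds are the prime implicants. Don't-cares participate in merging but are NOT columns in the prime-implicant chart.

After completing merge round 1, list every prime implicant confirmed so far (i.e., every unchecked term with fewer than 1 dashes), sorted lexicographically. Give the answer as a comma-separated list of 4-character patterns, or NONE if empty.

NONE

size-2^0 implicants → 0000(✓)  0001(✓)  0011(✓)  0100(✓)  0101(✓)  0111(✓)  1001(✓)  1010(✓)  1011(✓)  1100(✓)  1111(✓)
size-2^1 implicants → -001(✓)  -011(✓)  -100  -111(✓)  0-00(✓)  0-01(✓)  0-11(✓)  00-1(✓)  000-(✓)  01-1(✓)  010-(✓)  1-11(✓)  10-1(✓)  101-
size-2^2 implicants → --11  -0-1  0--1  0-0-
Unchecked terms (primes): --11, -0-1, -100, 0--1, 0-0-, 101-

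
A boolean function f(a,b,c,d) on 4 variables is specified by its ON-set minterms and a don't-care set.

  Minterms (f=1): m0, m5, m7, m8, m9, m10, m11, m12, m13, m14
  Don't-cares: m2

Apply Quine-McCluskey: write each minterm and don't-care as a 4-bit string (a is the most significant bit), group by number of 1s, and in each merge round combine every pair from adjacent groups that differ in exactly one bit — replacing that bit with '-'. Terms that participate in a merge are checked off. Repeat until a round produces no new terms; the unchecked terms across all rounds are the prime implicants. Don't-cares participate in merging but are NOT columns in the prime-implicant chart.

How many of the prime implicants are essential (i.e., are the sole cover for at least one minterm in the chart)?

Round 0: 0000✓ 0010✓ 0101✓ 0111✓ 1000✓ 1001✓ 1010✓ 1011✓ 1100✓ 1101✓ 1110✓
Round 1: -000✓ -010✓ -101 00-0✓ 01-1 1-00✓ 1-01✓ 1-10✓ 10-0✓ 10-1✓ 100-✓ 101-✓ 11-0✓ 110-✓
Round 2: -0-0 1--0 1-0- 10--
PIs = {-0-0, -101, 01-1, 1--0, 1-0-, 10--}
Coverage chart:
  m0: -0-0 ←essential
  m5: -101,01-1
  m7: 01-1 ←essential
  m8: -0-0,1--0,1-0-,10--
  m9: 1-0-,10--
  m10: -0-0,1--0,10--
  m11: 10-- ←essential
  m12: 1--0,1-0-
  m13: -101,1-0-
  m14: 1--0 ←essential
Essential: -0-0, 01-1, 1--0, 10--

4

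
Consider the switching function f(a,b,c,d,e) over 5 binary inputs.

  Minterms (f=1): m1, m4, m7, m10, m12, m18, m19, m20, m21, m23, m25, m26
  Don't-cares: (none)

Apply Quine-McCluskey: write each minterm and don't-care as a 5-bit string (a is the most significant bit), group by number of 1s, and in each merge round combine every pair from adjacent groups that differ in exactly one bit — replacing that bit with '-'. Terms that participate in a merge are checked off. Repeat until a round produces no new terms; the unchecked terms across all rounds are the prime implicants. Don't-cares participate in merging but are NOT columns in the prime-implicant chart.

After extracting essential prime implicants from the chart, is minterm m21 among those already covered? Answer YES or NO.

size-2^0 implicants → 00001  00100(✓)  00111(✓)  01010(✓)  01100(✓)  10010(✓)  10011(✓)  10100(✓)  10101(✓)  10111(✓)  11001  11010(✓)
size-2^1 implicants → -0100  -0111  -1010  0-100  1-010  10-11  1001-  101-1  1010-
Unchecked terms (primes): -0100, -0111, -1010, 0-100, 00001, 1-010, 10-11, 1001-, 101-1, 1010-, 11001
Minterm coverage:
  m1 ⊆ 00001 [E]
  m4 ⊆ -0100,0-100
  m7 ⊆ -0111 [E]
  m10 ⊆ -1010 [E]
  m12 ⊆ 0-100 [E]
  m18 ⊆ 1-010,1001-
  m19 ⊆ 10-11,1001-
  m20 ⊆ -0100,1010-
  m21 ⊆ 101-1,1010-
  m23 ⊆ -0111,10-11,101-1
  m25 ⊆ 11001 [E]
  m26 ⊆ -1010,1-010
E = {-0111, -1010, 0-100, 00001, 11001}

NO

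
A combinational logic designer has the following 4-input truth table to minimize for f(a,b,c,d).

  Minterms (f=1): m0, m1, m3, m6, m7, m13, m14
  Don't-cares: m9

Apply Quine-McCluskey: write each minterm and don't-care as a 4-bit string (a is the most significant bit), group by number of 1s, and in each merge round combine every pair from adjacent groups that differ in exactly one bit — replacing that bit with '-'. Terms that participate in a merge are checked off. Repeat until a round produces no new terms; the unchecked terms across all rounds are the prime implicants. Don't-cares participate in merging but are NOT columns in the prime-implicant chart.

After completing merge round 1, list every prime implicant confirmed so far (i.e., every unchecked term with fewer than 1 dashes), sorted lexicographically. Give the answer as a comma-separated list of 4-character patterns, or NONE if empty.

size-2^0 implicants → 0000(✓)  0001(✓)  0011(✓)  0110(✓)  0111(✓)  1001(✓)  1101(✓)  1110(✓)
size-2^1 implicants → -001  -110  0-11  00-1  000-  011-  1-01
Unchecked terms (primes): -001, -110, 0-11, 00-1, 000-, 011-, 1-01

NONE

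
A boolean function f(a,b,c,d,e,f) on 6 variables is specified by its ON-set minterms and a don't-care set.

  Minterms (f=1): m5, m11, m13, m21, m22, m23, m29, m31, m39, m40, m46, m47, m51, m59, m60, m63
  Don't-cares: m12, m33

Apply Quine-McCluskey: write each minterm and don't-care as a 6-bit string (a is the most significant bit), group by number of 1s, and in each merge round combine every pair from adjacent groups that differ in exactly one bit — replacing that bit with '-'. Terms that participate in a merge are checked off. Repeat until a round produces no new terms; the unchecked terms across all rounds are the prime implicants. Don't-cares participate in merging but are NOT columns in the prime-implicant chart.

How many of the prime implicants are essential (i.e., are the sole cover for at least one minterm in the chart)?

8

Round 0: 000101✓ 001011 001100✓ 001101✓ 010101✓ 010110✓ 010111✓ 011101✓ 011111✓ 100001 100111✓ 101000 101110✓ 101111✓ 110011✓ 111011✓ 111100 111111✓
Round 1: -11111 0-0101✓ 0-1101✓ 00-101✓ 00110- 01-101✓ 01-111✓ 0101-1✓ 01011- 0111-1✓ 1-1111 10-111 10111- 11-011 111-11
Round 2: 0--101 01-1-1
PIs = {-11111, 0--101, 001011, 00110-, 01-1-1, 01011-, 1-1111, 10-111, 100001, 101000, 10111-, 11-011, 111-11, 111100}
Coverage chart:
  m5: 0--101 ←essential
  m11: 001011 ←essential
  m13: 0--101,00110-
  m21: 0--101,01-1-1
  m22: 01011- ←essential
  m23: 01-1-1,01011-
  m29: 0--101,01-1-1
  m31: -11111,01-1-1
  m39: 10-111 ←essential
  m40: 101000 ←essential
  m46: 10111- ←essential
  m47: 1-1111,10-111,10111-
  m51: 11-011 ←essential
  m59: 11-011,111-11
  m60: 111100 ←essential
  m63: -11111,1-1111,111-11
Essential: 0--101, 001011, 01011-, 10-111, 101000, 10111-, 11-011, 111100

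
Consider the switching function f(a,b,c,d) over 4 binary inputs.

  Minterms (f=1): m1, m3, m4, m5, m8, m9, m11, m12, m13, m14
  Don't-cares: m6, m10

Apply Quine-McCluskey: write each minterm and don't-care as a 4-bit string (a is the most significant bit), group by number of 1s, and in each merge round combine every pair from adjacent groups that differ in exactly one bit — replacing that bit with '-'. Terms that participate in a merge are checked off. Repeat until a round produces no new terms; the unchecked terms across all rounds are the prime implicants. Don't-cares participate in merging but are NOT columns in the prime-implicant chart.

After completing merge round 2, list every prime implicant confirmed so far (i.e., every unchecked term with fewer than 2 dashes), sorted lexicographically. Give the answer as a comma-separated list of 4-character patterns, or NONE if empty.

NONE

size-2^0 implicants → 0001(✓)  0011(✓)  0100(✓)  0101(✓)  0110(✓)  1000(✓)  1001(✓)  1010(✓)  1011(✓)  1100(✓)  1101(✓)  1110(✓)
size-2^1 implicants → -001(✓)  -011(✓)  -100(✓)  -101(✓)  -110(✓)  0-01(✓)  00-1(✓)  01-0(✓)  010-(✓)  1-00(✓)  1-01(✓)  1-10(✓)  10-0(✓)  10-1(✓)  100-(✓)  101-(✓)  11-0(✓)  110-(✓)
size-2^2 implicants → --01  -0-1  -1-0  -10-  1--0  1-0-  10--
Unchecked terms (primes): --01, -0-1, -1-0, -10-, 1--0, 1-0-, 10--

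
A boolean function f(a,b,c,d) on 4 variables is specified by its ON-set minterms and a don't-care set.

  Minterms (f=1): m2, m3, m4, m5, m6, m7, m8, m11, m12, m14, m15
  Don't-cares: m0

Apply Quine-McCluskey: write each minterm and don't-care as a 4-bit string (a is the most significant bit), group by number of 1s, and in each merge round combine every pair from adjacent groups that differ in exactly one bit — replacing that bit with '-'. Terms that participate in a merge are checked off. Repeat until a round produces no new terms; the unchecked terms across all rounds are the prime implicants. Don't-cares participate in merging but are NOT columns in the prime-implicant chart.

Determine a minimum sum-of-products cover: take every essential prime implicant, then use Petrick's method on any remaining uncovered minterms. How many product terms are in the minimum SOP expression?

5

[col 0] 0000*, 0010*, 0011*, 0100*, 0101*, 0110*, 0111*, 1000*, 1011*, 1100*, 1110*, 1111*
[col 1] -000*, -011*, -100*, -110*, -111*, 0-00*, 0-10*, 0-11*, 00-0*, 001-*, 01-0*, 01-1*, 010-*, 011-*, 1-00*, 1-11*, 11-0*, 111-*
[col 2] --00, --11, -1-0, -11-, 0--0, 0-1-, 01--
Prime implicants: --00, --11, -1-0, -11-, 0--0, 0-1-, 01--
PI chart (minterm → PIs covering it):
  2 | 0--0,0-1-
  3 | --11,0-1-
  4 | --00,-1-0,0--0,01--
  5 | 01--  (sole → essential)
  6 | -1-0,-11-,0--0,0-1-,01--
  7 | --11,-11-,0-1-,01--
  8 | --00  (sole → essential)
  11 | --11  (sole → essential)
  12 | --00,-1-0
  14 | -1-0,-11-
  15 | --11,-11-
Essential prime implicants: --00, --11, 01--
Petrick residual → -1-0, 0--0
Minimum SOP uses 5 PIs: c'd' + cd + bd' + a'd' + a'b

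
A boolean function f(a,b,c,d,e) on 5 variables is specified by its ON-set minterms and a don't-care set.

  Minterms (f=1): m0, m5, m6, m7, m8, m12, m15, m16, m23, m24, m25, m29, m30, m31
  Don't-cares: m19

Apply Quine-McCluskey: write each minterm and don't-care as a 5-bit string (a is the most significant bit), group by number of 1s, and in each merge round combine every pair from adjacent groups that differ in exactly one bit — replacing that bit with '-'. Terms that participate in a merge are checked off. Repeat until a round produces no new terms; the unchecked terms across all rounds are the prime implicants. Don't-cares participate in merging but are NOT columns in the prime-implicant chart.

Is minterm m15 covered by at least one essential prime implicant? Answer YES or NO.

YES

Round 0: 00000✓ 00101✓ 00110✓ 00111✓ 01000✓ 01100✓ 01111✓ 10000✓ 10011✓ 10111✓ 11000✓ 11001✓ 11101✓ 11110✓ 11111✓
Round 1: -0000✓ -0111✓ -1000✓ -1111✓ 0-000✓ 0-111✓ 001-1 0011- 01-00 1-000✓ 1-111✓ 10-11 11-01 1100- 111-1 1111-
Round 2: --000 --111
PIs = {--000, --111, 001-1, 0011-, 01-00, 10-11, 11-01, 1100-, 111-1, 1111-}
Coverage chart:
  m0: --000 ←essential
  m5: 001-1 ←essential
  m6: 0011- ←essential
  m7: --111,001-1,0011-
  m8: --000,01-00
  m12: 01-00 ←essential
  m15: --111 ←essential
  m16: --000 ←essential
  m23: --111,10-11
  m24: --000,1100-
  m25: 11-01,1100-
  m29: 11-01,111-1
  m30: 1111- ←essential
  m31: --111,111-1,1111-
Essential: --000, --111, 001-1, 0011-, 01-00, 1111-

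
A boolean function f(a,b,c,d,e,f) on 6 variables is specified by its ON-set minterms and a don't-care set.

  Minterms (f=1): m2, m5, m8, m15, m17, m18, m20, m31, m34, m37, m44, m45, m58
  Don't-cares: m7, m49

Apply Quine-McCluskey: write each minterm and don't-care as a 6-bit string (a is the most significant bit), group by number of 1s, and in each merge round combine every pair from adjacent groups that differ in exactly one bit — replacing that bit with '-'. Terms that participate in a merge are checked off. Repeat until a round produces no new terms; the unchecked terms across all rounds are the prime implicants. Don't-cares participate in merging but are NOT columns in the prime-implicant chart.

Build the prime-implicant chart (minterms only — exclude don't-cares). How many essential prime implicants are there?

8

[col 0] 000010*, 000101*, 000111*, 001000, 001111*, 010001*, 010010*, 010100, 011111*, 100010*, 100101*, 101100*, 101101*, 110001*, 111010
[col 1] -00010, -00101, -10001, 0-0010, 0-1111, 00-111, 0001-1, 10-101, 10110-
Prime implicants: -00010, -00101, -10001, 0-0010, 0-1111, 00-111, 0001-1, 001000, 010100, 10-101, 10110-, 111010
PI chart (minterm → PIs covering it):
  2 | -00010,0-0010
  5 | -00101,0001-1
  8 | 001000  (sole → essential)
  15 | 0-1111,00-111
  17 | -10001  (sole → essential)
  18 | 0-0010  (sole → essential)
  20 | 010100  (sole → essential)
  31 | 0-1111  (sole → essential)
  34 | -00010  (sole → essential)
  37 | -00101,10-101
  44 | 10110-  (sole → essential)
  45 | 10-101,10110-
  58 | 111010  (sole → essential)
Essential prime implicants: -00010, -10001, 0-0010, 0-1111, 001000, 010100, 10110-, 111010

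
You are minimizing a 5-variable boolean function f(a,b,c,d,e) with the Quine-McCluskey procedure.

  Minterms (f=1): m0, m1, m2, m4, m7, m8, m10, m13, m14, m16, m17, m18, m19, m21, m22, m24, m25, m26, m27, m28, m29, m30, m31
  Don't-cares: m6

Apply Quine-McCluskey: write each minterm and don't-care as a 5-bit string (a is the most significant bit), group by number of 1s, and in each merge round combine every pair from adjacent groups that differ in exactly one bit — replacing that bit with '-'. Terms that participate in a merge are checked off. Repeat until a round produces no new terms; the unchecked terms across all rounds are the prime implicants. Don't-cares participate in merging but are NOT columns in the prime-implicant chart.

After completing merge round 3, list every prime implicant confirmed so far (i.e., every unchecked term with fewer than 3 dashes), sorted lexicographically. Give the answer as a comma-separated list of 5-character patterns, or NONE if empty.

-000-, -1101, 00--0, 0011-, 1--01

[col 0] 00000*, 00001*, 00010*, 00100*, 00110*, 00111*, 01000*, 01010*, 01101*, 01110*, 10000*, 10001*, 10010*, 10011*, 10101*, 10110*, 11000*, 11001*, 11010*, 11011*, 11100*, 11101*, 11110*, 11111*
[col 1] -0000*, -0001*, -0010*, -0110*, -1000*, -1010*, -1101, -1110*, 0-000*, 0-010*, 0-110*, 00-00*, 00-10*, 000-0*, 0000-*, 001-0*, 0011-, 01-10*, 010-0*, 1-000*, 1-001*, 1-010*, 1-011*, 1-101*, 1-110*, 10-01*, 10-10*, 100-0*, 100-1*, 1000-*, 1001-*, 11-00*, 11-01*, 11-10*, 11-11*, 110-0*, 110-1*, 1100-*, 1101-*, 111-0*, 111-1*, 1110-*, 1111-*
[col 2] --000*, --010*, --110*, -0-10*, -00-0*, -000-, -1-10*, -10-0*, 0--10*, 0-0-0*, 00--0, 1--01, 1--10*, 1-0-0*, 1-0-1*, 1-00-*, 1-01-*, 100--*, 11--0*, 11--1*, 11-0-*, 11-1-*, 110--*, 111--*
[col 3] ---10, --0-0, 1-0--, 11---
Prime implicants: ---10, --0-0, -000-, -1101, 00--0, 0011-, 1--01, 1-0--, 11---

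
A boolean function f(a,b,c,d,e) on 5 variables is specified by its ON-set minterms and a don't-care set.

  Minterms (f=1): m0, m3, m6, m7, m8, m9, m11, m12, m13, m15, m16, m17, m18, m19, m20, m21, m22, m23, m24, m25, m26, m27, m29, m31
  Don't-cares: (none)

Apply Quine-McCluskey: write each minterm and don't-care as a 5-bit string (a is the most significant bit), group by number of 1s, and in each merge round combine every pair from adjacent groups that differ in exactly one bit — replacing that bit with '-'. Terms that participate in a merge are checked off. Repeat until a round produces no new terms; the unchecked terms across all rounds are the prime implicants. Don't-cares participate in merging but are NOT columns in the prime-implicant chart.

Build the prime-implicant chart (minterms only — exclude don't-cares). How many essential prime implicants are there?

size-2^0 implicants → 00000(✓)  00011(✓)  00110(✓)  00111(✓)  01000(✓)  01001(✓)  01011(✓)  01100(✓)  01101(✓)  01111(✓)  10000(✓)  10001(✓)  10010(✓)  10011(✓)  10100(✓)  10101(✓)  10110(✓)  10111(✓)  11000(✓)  11001(✓)  11010(✓)  11011(✓)  11101(✓)  11111(✓)
size-2^1 implicants → -0000(✓)  -0011(✓)  -0110(✓)  -0111(✓)  -1000(✓)  -1001(✓)  -1011(✓)  -1101(✓)  -1111(✓)  0-000(✓)  0-011(✓)  0-111(✓)  00-11(✓)  0011-(✓)  01-00(✓)  01-01(✓)  01-11(✓)  010-1(✓)  0100-(✓)  011-1(✓)  0110-(✓)  1-000(✓)  1-001(✓)  1-010(✓)  1-011(✓)  1-101(✓)  1-111(✓)  10-00(✓)  10-01(✓)  10-10(✓)  10-11(✓)  100-0(✓)  100-1(✓)  1000-(✓)  1001-(✓)  101-0(✓)  101-1(✓)  1010-(✓)  1011-(✓)  11-01(✓)  11-11(✓)  110-0(✓)  110-1(✓)  1100-(✓)  1101-(✓)  111-1(✓)
size-2^2 implicants → --000  --011(✓)  --111(✓)  -0-11(✓)  -011-  -1-01(✓)  -1-11(✓)  -10-1(✓)  -100-  -11-1(✓)  0--11(✓)  01--1(✓)  01-0-  1--01(✓)  1--11(✓)  1-0-0(✓)  1-0-1(✓)  1-00-(✓)  1-01-(✓)  1-1-1(✓)  10--0(✓)  10--1(✓)  10-0-(✓)  10-1-(✓)  100--(✓)  101--(✓)  11--1(✓)  110--(✓)
size-2^3 implicants → ---11  -1--1  1---1  1-0--  10---
Unchecked terms (primes): ---11, --000, -011-, -1--1, -100-, 01-0-, 1---1, 1-0--, 10---
Minterm coverage:
  m0 ⊆ --000 [E]
  m3 ⊆ ---11 [E]
  m6 ⊆ -011- [E]
  m7 ⊆ ---11,-011-
  m8 ⊆ --000,-100-,01-0-
  m9 ⊆ -1--1,-100-,01-0-
  m11 ⊆ ---11,-1--1
  m12 ⊆ 01-0- [E]
  m13 ⊆ -1--1,01-0-
  m15 ⊆ ---11,-1--1
  m16 ⊆ --000,1-0--,10---
  m17 ⊆ 1---1,1-0--,10---
  m18 ⊆ 1-0--,10---
  m19 ⊆ ---11,1---1,1-0--,10---
  m20 ⊆ 10--- [E]
  m21 ⊆ 1---1,10---
  m22 ⊆ -011-,10---
  m23 ⊆ ---11,-011-,1---1,10---
  m24 ⊆ --000,-100-,1-0--
  m25 ⊆ -1--1,-100-,1---1,1-0--
  m26 ⊆ 1-0-- [E]
  m27 ⊆ ---11,-1--1,1---1,1-0--
  m29 ⊆ -1--1,1---1
  m31 ⊆ ---11,-1--1,1---1
E = {---11, --000, -011-, 01-0-, 1-0--, 10---}

6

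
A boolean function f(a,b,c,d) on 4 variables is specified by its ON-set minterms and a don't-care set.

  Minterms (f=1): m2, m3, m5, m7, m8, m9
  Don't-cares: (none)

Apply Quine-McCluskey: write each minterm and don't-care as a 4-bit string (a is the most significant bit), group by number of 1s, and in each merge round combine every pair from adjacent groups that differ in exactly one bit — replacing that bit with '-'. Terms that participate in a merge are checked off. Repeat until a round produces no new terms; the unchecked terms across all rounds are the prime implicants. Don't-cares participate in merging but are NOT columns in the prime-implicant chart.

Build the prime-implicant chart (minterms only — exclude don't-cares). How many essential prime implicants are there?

3

Round 0: 0010✓ 0011✓ 0101✓ 0111✓ 1000✓ 1001✓
Round 1: 0-11 001- 01-1 100-
PIs = {0-11, 001-, 01-1, 100-}
Coverage chart:
  m2: 001- ←essential
  m3: 0-11,001-
  m5: 01-1 ←essential
  m7: 0-11,01-1
  m8: 100- ←essential
  m9: 100- ←essential
Essential: 001-, 01-1, 100-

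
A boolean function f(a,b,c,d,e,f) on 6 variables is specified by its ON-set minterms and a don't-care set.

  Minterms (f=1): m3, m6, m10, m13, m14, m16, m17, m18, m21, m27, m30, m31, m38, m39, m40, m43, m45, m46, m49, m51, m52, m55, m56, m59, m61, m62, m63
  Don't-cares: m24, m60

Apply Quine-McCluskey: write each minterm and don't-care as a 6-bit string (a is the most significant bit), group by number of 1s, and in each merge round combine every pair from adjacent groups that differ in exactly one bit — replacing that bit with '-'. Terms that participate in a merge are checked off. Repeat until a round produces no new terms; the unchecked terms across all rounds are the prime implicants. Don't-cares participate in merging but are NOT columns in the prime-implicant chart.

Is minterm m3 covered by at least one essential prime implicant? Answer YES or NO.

YES

Round 0: 000011 000110✓ 001010✓ 001101✓ 001110✓ 010000✓ 010001✓ 010010✓ 010101✓ 011000✓ 011011✓ 011110✓ 011111✓ 100110✓ 100111✓ 101000✓ 101011✓ 101101✓ 101110✓ 110001✓ 110011✓ 110100✓ 110111✓ 111000✓ 111011✓ 111100✓ 111101✓ 111110✓ 111111✓
Round 1: -00110✓ -01101 -01110✓ -10001 -11000 -11011✓ -11110✓ -11111✓ 0-1110✓ 00-110✓ 001-10 01-000 010-01 0100-0 01000- 011-11✓ 01111-✓ 1-0111 1-1000 1-1011 1-1101 1-1110✓ 10-110✓ 10011- 11-011✓ 11-100 11-111✓ 110-11✓ 1100-1 111-00 111-11✓ 1111-0✓ 1111-1✓ 11110-✓ 11111-✓
Round 2: --1110 -0-110 -11-11 -1111- 11--11 1111--
PIs = {--1110, -0-110, -01101, -10001, -11-11, -11000, -1111-, 000011, 001-10, 01-000, 010-01, 0100-0, 01000-, 1-0111, 1-1000, 1-1011, 1-1101, 10011-, 11--11, 11-100, 1100-1, 111-00, 1111--}
Coverage chart:
  m3: 000011 ←essential
  m6: -0-110 ←essential
  m10: 001-10 ←essential
  m13: -01101 ←essential
  m14: --1110,-0-110,001-10
  m16: 01-000,0100-0,01000-
  m17: -10001,010-01,01000-
  m18: 0100-0 ←essential
  m21: 010-01 ←essential
  m27: -11-11 ←essential
  m30: --1110,-1111-
  m31: -11-11,-1111-
  m38: -0-110,10011-
  m39: 1-0111,10011-
  m40: 1-1000 ←essential
  m43: 1-1011 ←essential
  m45: -01101,1-1101
  m46: --1110,-0-110
  m49: -10001,1100-1
  m51: 11--11,1100-1
  m52: 11-100 ←essential
  m55: 1-0111,11--11
  m56: -11000,1-1000,111-00
  m59: -11-11,1-1011,11--11
  m61: 1-1101,1111--
  m62: --1110,-1111-,1111--
  m63: -11-11,-1111-,11--11,1111--
Essential: -0-110, -01101, -11-11, 000011, 001-10, 010-01, 0100-0, 1-1000, 1-1011, 11-100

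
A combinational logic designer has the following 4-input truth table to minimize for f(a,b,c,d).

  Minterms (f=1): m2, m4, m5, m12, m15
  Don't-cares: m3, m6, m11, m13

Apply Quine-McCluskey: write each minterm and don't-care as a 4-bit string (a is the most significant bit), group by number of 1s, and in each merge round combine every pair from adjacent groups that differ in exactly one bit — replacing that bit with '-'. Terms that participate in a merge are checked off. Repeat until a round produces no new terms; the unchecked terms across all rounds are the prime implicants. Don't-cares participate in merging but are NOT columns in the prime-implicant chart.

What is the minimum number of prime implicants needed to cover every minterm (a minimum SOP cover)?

Round 0: 0010✓ 0011✓ 0100✓ 0101✓ 0110✓ 1011✓ 1100✓ 1101✓ 1111✓
Round 1: -011 -100✓ -101✓ 0-10 001- 01-0 010-✓ 1-11 11-1 110-✓
Round 2: -10-
PIs = {-011, -10-, 0-10, 001-, 01-0, 1-11, 11-1}
Coverage chart:
  m2: 0-10,001-
  m4: -10-,01-0
  m5: -10- ←essential
  m12: -10- ←essential
  m15: 1-11,11-1
Essential: -10-
Petrick residual → 0-10, 1-11
Min cover (3 terms): bc' + a'cd' + acd

3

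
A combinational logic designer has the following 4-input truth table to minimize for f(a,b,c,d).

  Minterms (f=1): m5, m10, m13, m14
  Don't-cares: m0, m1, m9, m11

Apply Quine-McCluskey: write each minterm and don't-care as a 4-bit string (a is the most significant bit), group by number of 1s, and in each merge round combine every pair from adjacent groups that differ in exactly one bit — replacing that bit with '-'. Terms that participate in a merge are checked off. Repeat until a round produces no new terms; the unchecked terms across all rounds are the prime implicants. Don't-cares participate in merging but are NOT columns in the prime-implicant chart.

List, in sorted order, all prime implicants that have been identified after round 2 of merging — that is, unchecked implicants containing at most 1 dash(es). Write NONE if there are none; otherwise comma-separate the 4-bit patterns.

[col 0] 0000*, 0001*, 0101*, 1001*, 1010*, 1011*, 1101*, 1110*
[col 1] -001*, -101*, 0-01*, 000-, 1-01*, 1-10, 10-1, 101-
[col 2] --01
Prime implicants: --01, 000-, 1-10, 10-1, 101-

000-, 1-10, 10-1, 101-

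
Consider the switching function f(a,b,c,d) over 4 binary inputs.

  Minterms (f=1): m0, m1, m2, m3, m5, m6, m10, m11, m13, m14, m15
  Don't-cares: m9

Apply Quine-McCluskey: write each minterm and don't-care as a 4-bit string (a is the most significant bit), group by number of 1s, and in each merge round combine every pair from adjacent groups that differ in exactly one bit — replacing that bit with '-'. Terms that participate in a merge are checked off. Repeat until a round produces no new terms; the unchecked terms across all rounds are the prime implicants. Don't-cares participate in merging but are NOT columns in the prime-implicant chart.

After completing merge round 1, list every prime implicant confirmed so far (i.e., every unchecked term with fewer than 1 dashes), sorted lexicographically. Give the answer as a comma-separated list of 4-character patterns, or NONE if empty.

NONE

[col 0] 0000*, 0001*, 0010*, 0011*, 0101*, 0110*, 1001*, 1010*, 1011*, 1101*, 1110*, 1111*
[col 1] -001*, -010*, -011*, -101*, -110*, 0-01*, 0-10*, 00-0*, 00-1*, 000-*, 001-*, 1-01*, 1-10*, 1-11*, 10-1*, 101-*, 11-1*, 111-*
[col 2] --01, --10, -0-1, -01-, 00--, 1--1, 1-1-
Prime implicants: --01, --10, -0-1, -01-, 00--, 1--1, 1-1-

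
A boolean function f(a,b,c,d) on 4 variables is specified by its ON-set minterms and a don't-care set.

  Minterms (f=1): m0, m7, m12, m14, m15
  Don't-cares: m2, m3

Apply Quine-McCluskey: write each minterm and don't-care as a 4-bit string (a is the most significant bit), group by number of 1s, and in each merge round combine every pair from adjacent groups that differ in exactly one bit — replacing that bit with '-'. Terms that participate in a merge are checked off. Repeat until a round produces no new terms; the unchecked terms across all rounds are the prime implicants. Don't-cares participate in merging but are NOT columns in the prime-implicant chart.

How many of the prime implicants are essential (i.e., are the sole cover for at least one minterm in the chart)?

Round 0: 0000✓ 0010✓ 0011✓ 0111✓ 1100✓ 1110✓ 1111✓
Round 1: -111 0-11 00-0 001- 11-0 111-
PIs = {-111, 0-11, 00-0, 001-, 11-0, 111-}
Coverage chart:
  m0: 00-0 ←essential
  m7: -111,0-11
  m12: 11-0 ←essential
  m14: 11-0,111-
  m15: -111,111-
Essential: 00-0, 11-0

2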